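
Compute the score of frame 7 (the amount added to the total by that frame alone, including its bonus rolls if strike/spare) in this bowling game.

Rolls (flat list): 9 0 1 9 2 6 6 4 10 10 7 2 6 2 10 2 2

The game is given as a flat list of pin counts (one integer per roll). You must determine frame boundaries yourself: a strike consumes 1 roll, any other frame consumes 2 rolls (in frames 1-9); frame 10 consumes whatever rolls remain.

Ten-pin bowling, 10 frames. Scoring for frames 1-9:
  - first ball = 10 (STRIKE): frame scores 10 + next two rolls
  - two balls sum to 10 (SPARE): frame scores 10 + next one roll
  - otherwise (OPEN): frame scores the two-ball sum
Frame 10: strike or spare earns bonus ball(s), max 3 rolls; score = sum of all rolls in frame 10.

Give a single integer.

Answer: 9

Derivation:
Frame 1: OPEN (9+0=9). Cumulative: 9
Frame 2: SPARE (1+9=10). 10 + next roll (2) = 12. Cumulative: 21
Frame 3: OPEN (2+6=8). Cumulative: 29
Frame 4: SPARE (6+4=10). 10 + next roll (10) = 20. Cumulative: 49
Frame 5: STRIKE. 10 + next two rolls (10+7) = 27. Cumulative: 76
Frame 6: STRIKE. 10 + next two rolls (7+2) = 19. Cumulative: 95
Frame 7: OPEN (7+2=9). Cumulative: 104
Frame 8: OPEN (6+2=8). Cumulative: 112
Frame 9: STRIKE. 10 + next two rolls (2+2) = 14. Cumulative: 126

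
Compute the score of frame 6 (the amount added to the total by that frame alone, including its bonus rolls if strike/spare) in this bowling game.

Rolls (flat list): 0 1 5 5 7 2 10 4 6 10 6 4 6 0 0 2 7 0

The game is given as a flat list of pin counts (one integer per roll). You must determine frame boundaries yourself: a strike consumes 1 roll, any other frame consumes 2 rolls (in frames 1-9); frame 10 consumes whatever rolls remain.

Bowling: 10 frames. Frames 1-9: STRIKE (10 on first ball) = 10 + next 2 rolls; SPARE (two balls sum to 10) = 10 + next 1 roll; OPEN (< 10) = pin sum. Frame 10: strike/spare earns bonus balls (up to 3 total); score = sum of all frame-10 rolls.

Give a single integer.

Answer: 20

Derivation:
Frame 1: OPEN (0+1=1). Cumulative: 1
Frame 2: SPARE (5+5=10). 10 + next roll (7) = 17. Cumulative: 18
Frame 3: OPEN (7+2=9). Cumulative: 27
Frame 4: STRIKE. 10 + next two rolls (4+6) = 20. Cumulative: 47
Frame 5: SPARE (4+6=10). 10 + next roll (10) = 20. Cumulative: 67
Frame 6: STRIKE. 10 + next two rolls (6+4) = 20. Cumulative: 87
Frame 7: SPARE (6+4=10). 10 + next roll (6) = 16. Cumulative: 103
Frame 8: OPEN (6+0=6). Cumulative: 109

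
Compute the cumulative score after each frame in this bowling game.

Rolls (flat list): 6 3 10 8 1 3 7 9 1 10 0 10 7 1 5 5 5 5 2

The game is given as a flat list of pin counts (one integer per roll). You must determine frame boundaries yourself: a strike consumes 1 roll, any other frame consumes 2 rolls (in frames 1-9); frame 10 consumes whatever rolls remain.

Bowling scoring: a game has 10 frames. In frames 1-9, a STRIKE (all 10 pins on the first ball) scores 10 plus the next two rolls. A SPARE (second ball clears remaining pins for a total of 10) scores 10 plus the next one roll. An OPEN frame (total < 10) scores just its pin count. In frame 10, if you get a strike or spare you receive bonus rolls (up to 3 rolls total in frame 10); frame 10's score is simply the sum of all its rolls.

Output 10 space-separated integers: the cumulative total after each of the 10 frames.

Frame 1: OPEN (6+3=9). Cumulative: 9
Frame 2: STRIKE. 10 + next two rolls (8+1) = 19. Cumulative: 28
Frame 3: OPEN (8+1=9). Cumulative: 37
Frame 4: SPARE (3+7=10). 10 + next roll (9) = 19. Cumulative: 56
Frame 5: SPARE (9+1=10). 10 + next roll (10) = 20. Cumulative: 76
Frame 6: STRIKE. 10 + next two rolls (0+10) = 20. Cumulative: 96
Frame 7: SPARE (0+10=10). 10 + next roll (7) = 17. Cumulative: 113
Frame 8: OPEN (7+1=8). Cumulative: 121
Frame 9: SPARE (5+5=10). 10 + next roll (5) = 15. Cumulative: 136
Frame 10: SPARE. Sum of all frame-10 rolls (5+5+2) = 12. Cumulative: 148

Answer: 9 28 37 56 76 96 113 121 136 148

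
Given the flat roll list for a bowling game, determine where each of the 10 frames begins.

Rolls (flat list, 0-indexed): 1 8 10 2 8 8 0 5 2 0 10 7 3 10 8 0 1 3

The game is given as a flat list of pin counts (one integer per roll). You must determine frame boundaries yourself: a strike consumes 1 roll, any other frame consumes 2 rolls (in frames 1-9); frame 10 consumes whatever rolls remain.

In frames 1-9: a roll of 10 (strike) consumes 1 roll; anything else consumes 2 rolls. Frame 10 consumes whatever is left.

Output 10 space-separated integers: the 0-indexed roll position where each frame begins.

Frame 1 starts at roll index 0: rolls=1,8 (sum=9), consumes 2 rolls
Frame 2 starts at roll index 2: roll=10 (strike), consumes 1 roll
Frame 3 starts at roll index 3: rolls=2,8 (sum=10), consumes 2 rolls
Frame 4 starts at roll index 5: rolls=8,0 (sum=8), consumes 2 rolls
Frame 5 starts at roll index 7: rolls=5,2 (sum=7), consumes 2 rolls
Frame 6 starts at roll index 9: rolls=0,10 (sum=10), consumes 2 rolls
Frame 7 starts at roll index 11: rolls=7,3 (sum=10), consumes 2 rolls
Frame 8 starts at roll index 13: roll=10 (strike), consumes 1 roll
Frame 9 starts at roll index 14: rolls=8,0 (sum=8), consumes 2 rolls
Frame 10 starts at roll index 16: 2 remaining rolls

Answer: 0 2 3 5 7 9 11 13 14 16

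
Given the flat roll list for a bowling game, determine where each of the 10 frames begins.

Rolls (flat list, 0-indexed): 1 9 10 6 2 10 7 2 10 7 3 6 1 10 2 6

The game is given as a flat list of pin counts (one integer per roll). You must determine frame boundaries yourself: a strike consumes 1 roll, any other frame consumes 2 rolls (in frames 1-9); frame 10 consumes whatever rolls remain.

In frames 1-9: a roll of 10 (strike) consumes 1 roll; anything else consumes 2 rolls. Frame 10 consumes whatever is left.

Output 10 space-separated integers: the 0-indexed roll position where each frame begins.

Frame 1 starts at roll index 0: rolls=1,9 (sum=10), consumes 2 rolls
Frame 2 starts at roll index 2: roll=10 (strike), consumes 1 roll
Frame 3 starts at roll index 3: rolls=6,2 (sum=8), consumes 2 rolls
Frame 4 starts at roll index 5: roll=10 (strike), consumes 1 roll
Frame 5 starts at roll index 6: rolls=7,2 (sum=9), consumes 2 rolls
Frame 6 starts at roll index 8: roll=10 (strike), consumes 1 roll
Frame 7 starts at roll index 9: rolls=7,3 (sum=10), consumes 2 rolls
Frame 8 starts at roll index 11: rolls=6,1 (sum=7), consumes 2 rolls
Frame 9 starts at roll index 13: roll=10 (strike), consumes 1 roll
Frame 10 starts at roll index 14: 2 remaining rolls

Answer: 0 2 3 5 6 8 9 11 13 14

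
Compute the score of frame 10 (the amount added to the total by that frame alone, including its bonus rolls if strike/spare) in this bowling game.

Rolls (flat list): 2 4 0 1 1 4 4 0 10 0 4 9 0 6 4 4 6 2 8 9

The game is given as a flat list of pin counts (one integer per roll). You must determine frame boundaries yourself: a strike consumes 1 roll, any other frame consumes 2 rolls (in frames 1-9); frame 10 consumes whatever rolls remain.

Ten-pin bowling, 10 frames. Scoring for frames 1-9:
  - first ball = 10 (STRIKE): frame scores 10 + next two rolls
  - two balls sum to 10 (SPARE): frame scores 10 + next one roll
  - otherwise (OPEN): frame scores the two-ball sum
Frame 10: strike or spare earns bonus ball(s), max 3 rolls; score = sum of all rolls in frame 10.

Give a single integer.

Answer: 19

Derivation:
Frame 1: OPEN (2+4=6). Cumulative: 6
Frame 2: OPEN (0+1=1). Cumulative: 7
Frame 3: OPEN (1+4=5). Cumulative: 12
Frame 4: OPEN (4+0=4). Cumulative: 16
Frame 5: STRIKE. 10 + next two rolls (0+4) = 14. Cumulative: 30
Frame 6: OPEN (0+4=4). Cumulative: 34
Frame 7: OPEN (9+0=9). Cumulative: 43
Frame 8: SPARE (6+4=10). 10 + next roll (4) = 14. Cumulative: 57
Frame 9: SPARE (4+6=10). 10 + next roll (2) = 12. Cumulative: 69
Frame 10: SPARE. Sum of all frame-10 rolls (2+8+9) = 19. Cumulative: 88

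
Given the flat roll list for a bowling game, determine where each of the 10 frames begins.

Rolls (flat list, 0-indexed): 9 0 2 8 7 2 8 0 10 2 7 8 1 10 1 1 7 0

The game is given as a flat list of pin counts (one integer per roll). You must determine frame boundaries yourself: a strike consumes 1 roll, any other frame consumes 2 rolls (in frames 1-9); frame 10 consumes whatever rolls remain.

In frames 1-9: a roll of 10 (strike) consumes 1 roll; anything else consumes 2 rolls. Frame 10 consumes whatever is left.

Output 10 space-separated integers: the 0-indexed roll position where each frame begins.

Frame 1 starts at roll index 0: rolls=9,0 (sum=9), consumes 2 rolls
Frame 2 starts at roll index 2: rolls=2,8 (sum=10), consumes 2 rolls
Frame 3 starts at roll index 4: rolls=7,2 (sum=9), consumes 2 rolls
Frame 4 starts at roll index 6: rolls=8,0 (sum=8), consumes 2 rolls
Frame 5 starts at roll index 8: roll=10 (strike), consumes 1 roll
Frame 6 starts at roll index 9: rolls=2,7 (sum=9), consumes 2 rolls
Frame 7 starts at roll index 11: rolls=8,1 (sum=9), consumes 2 rolls
Frame 8 starts at roll index 13: roll=10 (strike), consumes 1 roll
Frame 9 starts at roll index 14: rolls=1,1 (sum=2), consumes 2 rolls
Frame 10 starts at roll index 16: 2 remaining rolls

Answer: 0 2 4 6 8 9 11 13 14 16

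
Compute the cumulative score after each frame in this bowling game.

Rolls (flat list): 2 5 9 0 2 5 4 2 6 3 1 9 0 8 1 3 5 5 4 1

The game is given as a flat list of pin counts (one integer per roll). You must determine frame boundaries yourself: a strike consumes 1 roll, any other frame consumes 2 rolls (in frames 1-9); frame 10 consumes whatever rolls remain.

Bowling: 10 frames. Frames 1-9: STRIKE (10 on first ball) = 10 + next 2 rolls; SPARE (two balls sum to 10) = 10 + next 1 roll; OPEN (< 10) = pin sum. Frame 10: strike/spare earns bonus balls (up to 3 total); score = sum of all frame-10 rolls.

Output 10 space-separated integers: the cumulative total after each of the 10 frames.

Frame 1: OPEN (2+5=7). Cumulative: 7
Frame 2: OPEN (9+0=9). Cumulative: 16
Frame 3: OPEN (2+5=7). Cumulative: 23
Frame 4: OPEN (4+2=6). Cumulative: 29
Frame 5: OPEN (6+3=9). Cumulative: 38
Frame 6: SPARE (1+9=10). 10 + next roll (0) = 10. Cumulative: 48
Frame 7: OPEN (0+8=8). Cumulative: 56
Frame 8: OPEN (1+3=4). Cumulative: 60
Frame 9: SPARE (5+5=10). 10 + next roll (4) = 14. Cumulative: 74
Frame 10: OPEN. Sum of all frame-10 rolls (4+1) = 5. Cumulative: 79

Answer: 7 16 23 29 38 48 56 60 74 79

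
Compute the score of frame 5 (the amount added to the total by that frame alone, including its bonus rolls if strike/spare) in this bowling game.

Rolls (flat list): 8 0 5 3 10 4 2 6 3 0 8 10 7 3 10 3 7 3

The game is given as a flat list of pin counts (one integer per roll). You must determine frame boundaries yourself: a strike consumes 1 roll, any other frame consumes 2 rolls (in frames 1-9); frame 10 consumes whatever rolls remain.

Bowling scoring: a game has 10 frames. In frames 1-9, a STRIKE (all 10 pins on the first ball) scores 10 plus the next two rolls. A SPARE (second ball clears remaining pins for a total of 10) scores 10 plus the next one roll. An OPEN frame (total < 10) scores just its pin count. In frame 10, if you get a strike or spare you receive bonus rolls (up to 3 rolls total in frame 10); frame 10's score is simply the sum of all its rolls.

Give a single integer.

Answer: 9

Derivation:
Frame 1: OPEN (8+0=8). Cumulative: 8
Frame 2: OPEN (5+3=8). Cumulative: 16
Frame 3: STRIKE. 10 + next two rolls (4+2) = 16. Cumulative: 32
Frame 4: OPEN (4+2=6). Cumulative: 38
Frame 5: OPEN (6+3=9). Cumulative: 47
Frame 6: OPEN (0+8=8). Cumulative: 55
Frame 7: STRIKE. 10 + next two rolls (7+3) = 20. Cumulative: 75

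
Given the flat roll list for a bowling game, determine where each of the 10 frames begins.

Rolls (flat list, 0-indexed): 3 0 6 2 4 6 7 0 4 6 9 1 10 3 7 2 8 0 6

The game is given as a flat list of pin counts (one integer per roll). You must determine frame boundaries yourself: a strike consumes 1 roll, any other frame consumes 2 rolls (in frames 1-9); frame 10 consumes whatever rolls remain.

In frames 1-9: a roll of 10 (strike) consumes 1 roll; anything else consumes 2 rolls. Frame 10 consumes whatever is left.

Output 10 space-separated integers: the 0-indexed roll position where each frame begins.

Frame 1 starts at roll index 0: rolls=3,0 (sum=3), consumes 2 rolls
Frame 2 starts at roll index 2: rolls=6,2 (sum=8), consumes 2 rolls
Frame 3 starts at roll index 4: rolls=4,6 (sum=10), consumes 2 rolls
Frame 4 starts at roll index 6: rolls=7,0 (sum=7), consumes 2 rolls
Frame 5 starts at roll index 8: rolls=4,6 (sum=10), consumes 2 rolls
Frame 6 starts at roll index 10: rolls=9,1 (sum=10), consumes 2 rolls
Frame 7 starts at roll index 12: roll=10 (strike), consumes 1 roll
Frame 8 starts at roll index 13: rolls=3,7 (sum=10), consumes 2 rolls
Frame 9 starts at roll index 15: rolls=2,8 (sum=10), consumes 2 rolls
Frame 10 starts at roll index 17: 2 remaining rolls

Answer: 0 2 4 6 8 10 12 13 15 17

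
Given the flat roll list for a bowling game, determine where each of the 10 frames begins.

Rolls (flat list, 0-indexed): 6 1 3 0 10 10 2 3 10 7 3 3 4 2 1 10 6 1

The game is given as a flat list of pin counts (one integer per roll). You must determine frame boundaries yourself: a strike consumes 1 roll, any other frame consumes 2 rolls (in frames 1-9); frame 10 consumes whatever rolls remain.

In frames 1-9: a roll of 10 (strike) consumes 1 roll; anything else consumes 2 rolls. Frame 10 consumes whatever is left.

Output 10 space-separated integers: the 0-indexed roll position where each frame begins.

Frame 1 starts at roll index 0: rolls=6,1 (sum=7), consumes 2 rolls
Frame 2 starts at roll index 2: rolls=3,0 (sum=3), consumes 2 rolls
Frame 3 starts at roll index 4: roll=10 (strike), consumes 1 roll
Frame 4 starts at roll index 5: roll=10 (strike), consumes 1 roll
Frame 5 starts at roll index 6: rolls=2,3 (sum=5), consumes 2 rolls
Frame 6 starts at roll index 8: roll=10 (strike), consumes 1 roll
Frame 7 starts at roll index 9: rolls=7,3 (sum=10), consumes 2 rolls
Frame 8 starts at roll index 11: rolls=3,4 (sum=7), consumes 2 rolls
Frame 9 starts at roll index 13: rolls=2,1 (sum=3), consumes 2 rolls
Frame 10 starts at roll index 15: 3 remaining rolls

Answer: 0 2 4 5 6 8 9 11 13 15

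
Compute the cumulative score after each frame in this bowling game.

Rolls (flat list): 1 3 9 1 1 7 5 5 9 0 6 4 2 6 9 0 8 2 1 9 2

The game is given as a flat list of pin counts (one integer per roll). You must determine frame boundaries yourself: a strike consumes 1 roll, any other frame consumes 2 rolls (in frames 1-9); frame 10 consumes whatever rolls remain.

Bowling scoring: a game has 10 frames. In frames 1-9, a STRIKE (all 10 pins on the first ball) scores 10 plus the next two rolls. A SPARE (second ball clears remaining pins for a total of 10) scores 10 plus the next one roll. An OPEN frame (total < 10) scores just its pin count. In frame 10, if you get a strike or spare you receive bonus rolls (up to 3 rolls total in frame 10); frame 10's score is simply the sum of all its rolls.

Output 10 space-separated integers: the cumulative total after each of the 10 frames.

Frame 1: OPEN (1+3=4). Cumulative: 4
Frame 2: SPARE (9+1=10). 10 + next roll (1) = 11. Cumulative: 15
Frame 3: OPEN (1+7=8). Cumulative: 23
Frame 4: SPARE (5+5=10). 10 + next roll (9) = 19. Cumulative: 42
Frame 5: OPEN (9+0=9). Cumulative: 51
Frame 6: SPARE (6+4=10). 10 + next roll (2) = 12. Cumulative: 63
Frame 7: OPEN (2+6=8). Cumulative: 71
Frame 8: OPEN (9+0=9). Cumulative: 80
Frame 9: SPARE (8+2=10). 10 + next roll (1) = 11. Cumulative: 91
Frame 10: SPARE. Sum of all frame-10 rolls (1+9+2) = 12. Cumulative: 103

Answer: 4 15 23 42 51 63 71 80 91 103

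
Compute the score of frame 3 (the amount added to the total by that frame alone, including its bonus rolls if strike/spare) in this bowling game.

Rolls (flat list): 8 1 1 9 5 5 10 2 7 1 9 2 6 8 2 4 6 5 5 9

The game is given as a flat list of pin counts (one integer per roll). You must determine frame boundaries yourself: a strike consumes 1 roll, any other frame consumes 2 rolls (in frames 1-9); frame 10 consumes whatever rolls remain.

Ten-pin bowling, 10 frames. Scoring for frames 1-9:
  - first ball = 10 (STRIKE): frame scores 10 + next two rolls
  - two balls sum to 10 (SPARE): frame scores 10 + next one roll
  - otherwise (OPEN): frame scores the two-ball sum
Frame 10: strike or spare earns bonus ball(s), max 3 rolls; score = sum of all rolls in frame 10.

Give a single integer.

Frame 1: OPEN (8+1=9). Cumulative: 9
Frame 2: SPARE (1+9=10). 10 + next roll (5) = 15. Cumulative: 24
Frame 3: SPARE (5+5=10). 10 + next roll (10) = 20. Cumulative: 44
Frame 4: STRIKE. 10 + next two rolls (2+7) = 19. Cumulative: 63
Frame 5: OPEN (2+7=9). Cumulative: 72

Answer: 20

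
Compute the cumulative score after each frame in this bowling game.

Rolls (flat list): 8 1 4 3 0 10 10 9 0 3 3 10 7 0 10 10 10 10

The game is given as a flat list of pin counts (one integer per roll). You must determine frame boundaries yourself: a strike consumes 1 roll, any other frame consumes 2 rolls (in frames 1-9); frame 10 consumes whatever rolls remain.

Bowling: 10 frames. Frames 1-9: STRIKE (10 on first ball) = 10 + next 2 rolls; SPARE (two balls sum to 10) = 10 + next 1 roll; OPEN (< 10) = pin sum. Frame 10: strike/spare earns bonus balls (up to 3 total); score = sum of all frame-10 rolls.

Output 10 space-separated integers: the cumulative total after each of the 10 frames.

Answer: 9 16 36 55 64 70 87 94 124 154

Derivation:
Frame 1: OPEN (8+1=9). Cumulative: 9
Frame 2: OPEN (4+3=7). Cumulative: 16
Frame 3: SPARE (0+10=10). 10 + next roll (10) = 20. Cumulative: 36
Frame 4: STRIKE. 10 + next two rolls (9+0) = 19. Cumulative: 55
Frame 5: OPEN (9+0=9). Cumulative: 64
Frame 6: OPEN (3+3=6). Cumulative: 70
Frame 7: STRIKE. 10 + next two rolls (7+0) = 17. Cumulative: 87
Frame 8: OPEN (7+0=7). Cumulative: 94
Frame 9: STRIKE. 10 + next two rolls (10+10) = 30. Cumulative: 124
Frame 10: STRIKE. Sum of all frame-10 rolls (10+10+10) = 30. Cumulative: 154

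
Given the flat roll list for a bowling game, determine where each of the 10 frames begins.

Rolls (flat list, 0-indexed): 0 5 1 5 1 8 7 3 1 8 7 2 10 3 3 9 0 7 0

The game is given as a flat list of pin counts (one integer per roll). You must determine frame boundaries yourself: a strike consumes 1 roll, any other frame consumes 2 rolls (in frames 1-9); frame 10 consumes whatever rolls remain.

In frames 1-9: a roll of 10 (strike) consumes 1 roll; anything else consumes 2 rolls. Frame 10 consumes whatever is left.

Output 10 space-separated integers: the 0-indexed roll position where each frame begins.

Answer: 0 2 4 6 8 10 12 13 15 17

Derivation:
Frame 1 starts at roll index 0: rolls=0,5 (sum=5), consumes 2 rolls
Frame 2 starts at roll index 2: rolls=1,5 (sum=6), consumes 2 rolls
Frame 3 starts at roll index 4: rolls=1,8 (sum=9), consumes 2 rolls
Frame 4 starts at roll index 6: rolls=7,3 (sum=10), consumes 2 rolls
Frame 5 starts at roll index 8: rolls=1,8 (sum=9), consumes 2 rolls
Frame 6 starts at roll index 10: rolls=7,2 (sum=9), consumes 2 rolls
Frame 7 starts at roll index 12: roll=10 (strike), consumes 1 roll
Frame 8 starts at roll index 13: rolls=3,3 (sum=6), consumes 2 rolls
Frame 9 starts at roll index 15: rolls=9,0 (sum=9), consumes 2 rolls
Frame 10 starts at roll index 17: 2 remaining rolls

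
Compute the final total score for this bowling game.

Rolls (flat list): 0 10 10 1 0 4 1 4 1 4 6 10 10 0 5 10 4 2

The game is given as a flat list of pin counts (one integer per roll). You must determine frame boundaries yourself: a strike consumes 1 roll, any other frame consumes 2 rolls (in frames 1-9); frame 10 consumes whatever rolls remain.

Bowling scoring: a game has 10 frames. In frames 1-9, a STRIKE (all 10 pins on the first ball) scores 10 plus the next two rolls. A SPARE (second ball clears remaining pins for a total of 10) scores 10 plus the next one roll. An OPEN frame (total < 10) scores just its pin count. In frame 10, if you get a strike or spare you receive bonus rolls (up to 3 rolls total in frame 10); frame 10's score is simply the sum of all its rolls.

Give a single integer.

Answer: 118

Derivation:
Frame 1: SPARE (0+10=10). 10 + next roll (10) = 20. Cumulative: 20
Frame 2: STRIKE. 10 + next two rolls (1+0) = 11. Cumulative: 31
Frame 3: OPEN (1+0=1). Cumulative: 32
Frame 4: OPEN (4+1=5). Cumulative: 37
Frame 5: OPEN (4+1=5). Cumulative: 42
Frame 6: SPARE (4+6=10). 10 + next roll (10) = 20. Cumulative: 62
Frame 7: STRIKE. 10 + next two rolls (10+0) = 20. Cumulative: 82
Frame 8: STRIKE. 10 + next two rolls (0+5) = 15. Cumulative: 97
Frame 9: OPEN (0+5=5). Cumulative: 102
Frame 10: STRIKE. Sum of all frame-10 rolls (10+4+2) = 16. Cumulative: 118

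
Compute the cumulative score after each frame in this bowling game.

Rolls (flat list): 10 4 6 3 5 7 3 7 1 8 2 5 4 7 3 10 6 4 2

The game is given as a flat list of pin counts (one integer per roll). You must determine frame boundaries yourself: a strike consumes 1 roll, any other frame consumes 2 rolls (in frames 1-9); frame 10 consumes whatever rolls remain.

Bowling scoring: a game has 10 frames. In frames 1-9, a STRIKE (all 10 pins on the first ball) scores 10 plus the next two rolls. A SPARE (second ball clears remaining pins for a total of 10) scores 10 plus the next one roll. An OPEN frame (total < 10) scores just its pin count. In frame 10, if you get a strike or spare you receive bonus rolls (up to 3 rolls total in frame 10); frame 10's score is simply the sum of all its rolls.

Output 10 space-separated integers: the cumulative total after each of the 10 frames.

Answer: 20 33 41 58 66 81 90 110 130 142

Derivation:
Frame 1: STRIKE. 10 + next two rolls (4+6) = 20. Cumulative: 20
Frame 2: SPARE (4+6=10). 10 + next roll (3) = 13. Cumulative: 33
Frame 3: OPEN (3+5=8). Cumulative: 41
Frame 4: SPARE (7+3=10). 10 + next roll (7) = 17. Cumulative: 58
Frame 5: OPEN (7+1=8). Cumulative: 66
Frame 6: SPARE (8+2=10). 10 + next roll (5) = 15. Cumulative: 81
Frame 7: OPEN (5+4=9). Cumulative: 90
Frame 8: SPARE (7+3=10). 10 + next roll (10) = 20. Cumulative: 110
Frame 9: STRIKE. 10 + next two rolls (6+4) = 20. Cumulative: 130
Frame 10: SPARE. Sum of all frame-10 rolls (6+4+2) = 12. Cumulative: 142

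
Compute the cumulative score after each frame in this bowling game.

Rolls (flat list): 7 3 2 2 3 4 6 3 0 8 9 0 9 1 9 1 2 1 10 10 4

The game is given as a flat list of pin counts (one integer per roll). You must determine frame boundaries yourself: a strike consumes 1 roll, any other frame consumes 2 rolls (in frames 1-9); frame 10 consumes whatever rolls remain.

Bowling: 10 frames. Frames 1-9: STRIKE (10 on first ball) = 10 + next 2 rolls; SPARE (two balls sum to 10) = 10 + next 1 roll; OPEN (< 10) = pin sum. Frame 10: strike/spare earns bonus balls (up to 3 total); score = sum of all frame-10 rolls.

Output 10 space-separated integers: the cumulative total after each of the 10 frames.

Answer: 12 16 23 32 40 49 68 80 83 107

Derivation:
Frame 1: SPARE (7+3=10). 10 + next roll (2) = 12. Cumulative: 12
Frame 2: OPEN (2+2=4). Cumulative: 16
Frame 3: OPEN (3+4=7). Cumulative: 23
Frame 4: OPEN (6+3=9). Cumulative: 32
Frame 5: OPEN (0+8=8). Cumulative: 40
Frame 6: OPEN (9+0=9). Cumulative: 49
Frame 7: SPARE (9+1=10). 10 + next roll (9) = 19. Cumulative: 68
Frame 8: SPARE (9+1=10). 10 + next roll (2) = 12. Cumulative: 80
Frame 9: OPEN (2+1=3). Cumulative: 83
Frame 10: STRIKE. Sum of all frame-10 rolls (10+10+4) = 24. Cumulative: 107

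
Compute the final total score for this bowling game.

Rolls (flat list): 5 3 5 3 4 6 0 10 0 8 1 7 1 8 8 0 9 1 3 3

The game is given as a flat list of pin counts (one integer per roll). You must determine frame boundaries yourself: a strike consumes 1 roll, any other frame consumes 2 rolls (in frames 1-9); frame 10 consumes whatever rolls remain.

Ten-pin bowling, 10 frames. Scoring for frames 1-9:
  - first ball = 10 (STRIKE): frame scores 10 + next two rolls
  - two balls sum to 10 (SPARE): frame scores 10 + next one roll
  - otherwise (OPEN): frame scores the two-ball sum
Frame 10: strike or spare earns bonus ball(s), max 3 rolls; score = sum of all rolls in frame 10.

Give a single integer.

Answer: 88

Derivation:
Frame 1: OPEN (5+3=8). Cumulative: 8
Frame 2: OPEN (5+3=8). Cumulative: 16
Frame 3: SPARE (4+6=10). 10 + next roll (0) = 10. Cumulative: 26
Frame 4: SPARE (0+10=10). 10 + next roll (0) = 10. Cumulative: 36
Frame 5: OPEN (0+8=8). Cumulative: 44
Frame 6: OPEN (1+7=8). Cumulative: 52
Frame 7: OPEN (1+8=9). Cumulative: 61
Frame 8: OPEN (8+0=8). Cumulative: 69
Frame 9: SPARE (9+1=10). 10 + next roll (3) = 13. Cumulative: 82
Frame 10: OPEN. Sum of all frame-10 rolls (3+3) = 6. Cumulative: 88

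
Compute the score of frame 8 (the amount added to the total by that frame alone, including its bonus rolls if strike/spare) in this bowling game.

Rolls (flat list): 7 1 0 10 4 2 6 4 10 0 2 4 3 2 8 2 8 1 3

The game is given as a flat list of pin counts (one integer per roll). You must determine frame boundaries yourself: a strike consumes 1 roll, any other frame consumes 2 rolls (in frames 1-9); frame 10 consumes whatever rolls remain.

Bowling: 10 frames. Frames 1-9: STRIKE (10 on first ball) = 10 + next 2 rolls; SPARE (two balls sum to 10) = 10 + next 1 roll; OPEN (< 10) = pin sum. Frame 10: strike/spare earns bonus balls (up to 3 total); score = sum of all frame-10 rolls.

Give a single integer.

Answer: 12

Derivation:
Frame 1: OPEN (7+1=8). Cumulative: 8
Frame 2: SPARE (0+10=10). 10 + next roll (4) = 14. Cumulative: 22
Frame 3: OPEN (4+2=6). Cumulative: 28
Frame 4: SPARE (6+4=10). 10 + next roll (10) = 20. Cumulative: 48
Frame 5: STRIKE. 10 + next two rolls (0+2) = 12. Cumulative: 60
Frame 6: OPEN (0+2=2). Cumulative: 62
Frame 7: OPEN (4+3=7). Cumulative: 69
Frame 8: SPARE (2+8=10). 10 + next roll (2) = 12. Cumulative: 81
Frame 9: SPARE (2+8=10). 10 + next roll (1) = 11. Cumulative: 92
Frame 10: OPEN. Sum of all frame-10 rolls (1+3) = 4. Cumulative: 96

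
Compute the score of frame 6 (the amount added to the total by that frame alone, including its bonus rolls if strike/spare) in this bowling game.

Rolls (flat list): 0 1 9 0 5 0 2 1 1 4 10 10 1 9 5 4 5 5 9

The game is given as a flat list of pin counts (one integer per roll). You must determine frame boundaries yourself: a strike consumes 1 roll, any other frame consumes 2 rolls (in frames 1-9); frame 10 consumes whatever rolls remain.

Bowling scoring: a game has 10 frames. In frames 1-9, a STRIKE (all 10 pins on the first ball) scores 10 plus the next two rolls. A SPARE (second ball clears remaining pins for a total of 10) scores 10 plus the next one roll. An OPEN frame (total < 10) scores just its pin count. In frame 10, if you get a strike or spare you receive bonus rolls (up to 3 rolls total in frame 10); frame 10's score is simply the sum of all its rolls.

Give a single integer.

Answer: 21

Derivation:
Frame 1: OPEN (0+1=1). Cumulative: 1
Frame 2: OPEN (9+0=9). Cumulative: 10
Frame 3: OPEN (5+0=5). Cumulative: 15
Frame 4: OPEN (2+1=3). Cumulative: 18
Frame 5: OPEN (1+4=5). Cumulative: 23
Frame 6: STRIKE. 10 + next two rolls (10+1) = 21. Cumulative: 44
Frame 7: STRIKE. 10 + next two rolls (1+9) = 20. Cumulative: 64
Frame 8: SPARE (1+9=10). 10 + next roll (5) = 15. Cumulative: 79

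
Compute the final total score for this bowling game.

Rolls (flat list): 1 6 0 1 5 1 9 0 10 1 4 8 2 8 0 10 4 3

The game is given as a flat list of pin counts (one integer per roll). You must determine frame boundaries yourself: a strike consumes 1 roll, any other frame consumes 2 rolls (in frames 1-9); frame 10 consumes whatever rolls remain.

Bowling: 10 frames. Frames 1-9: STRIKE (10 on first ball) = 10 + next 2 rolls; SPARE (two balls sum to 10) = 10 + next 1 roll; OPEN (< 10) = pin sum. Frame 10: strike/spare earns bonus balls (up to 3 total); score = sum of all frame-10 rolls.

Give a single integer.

Frame 1: OPEN (1+6=7). Cumulative: 7
Frame 2: OPEN (0+1=1). Cumulative: 8
Frame 3: OPEN (5+1=6). Cumulative: 14
Frame 4: OPEN (9+0=9). Cumulative: 23
Frame 5: STRIKE. 10 + next two rolls (1+4) = 15. Cumulative: 38
Frame 6: OPEN (1+4=5). Cumulative: 43
Frame 7: SPARE (8+2=10). 10 + next roll (8) = 18. Cumulative: 61
Frame 8: OPEN (8+0=8). Cumulative: 69
Frame 9: STRIKE. 10 + next two rolls (4+3) = 17. Cumulative: 86
Frame 10: OPEN. Sum of all frame-10 rolls (4+3) = 7. Cumulative: 93

Answer: 93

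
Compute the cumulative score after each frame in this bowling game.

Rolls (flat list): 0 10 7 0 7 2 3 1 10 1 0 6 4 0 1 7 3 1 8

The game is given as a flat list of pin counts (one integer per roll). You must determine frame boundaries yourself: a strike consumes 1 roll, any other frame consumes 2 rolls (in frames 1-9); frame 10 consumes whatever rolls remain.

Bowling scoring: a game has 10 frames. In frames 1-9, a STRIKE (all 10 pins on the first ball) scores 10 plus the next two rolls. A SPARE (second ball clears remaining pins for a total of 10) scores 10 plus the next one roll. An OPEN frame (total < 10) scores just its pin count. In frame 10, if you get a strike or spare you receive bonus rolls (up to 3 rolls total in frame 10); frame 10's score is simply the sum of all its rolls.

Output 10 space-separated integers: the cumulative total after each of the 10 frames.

Answer: 17 24 33 37 48 49 59 60 71 80

Derivation:
Frame 1: SPARE (0+10=10). 10 + next roll (7) = 17. Cumulative: 17
Frame 2: OPEN (7+0=7). Cumulative: 24
Frame 3: OPEN (7+2=9). Cumulative: 33
Frame 4: OPEN (3+1=4). Cumulative: 37
Frame 5: STRIKE. 10 + next two rolls (1+0) = 11. Cumulative: 48
Frame 6: OPEN (1+0=1). Cumulative: 49
Frame 7: SPARE (6+4=10). 10 + next roll (0) = 10. Cumulative: 59
Frame 8: OPEN (0+1=1). Cumulative: 60
Frame 9: SPARE (7+3=10). 10 + next roll (1) = 11. Cumulative: 71
Frame 10: OPEN. Sum of all frame-10 rolls (1+8) = 9. Cumulative: 80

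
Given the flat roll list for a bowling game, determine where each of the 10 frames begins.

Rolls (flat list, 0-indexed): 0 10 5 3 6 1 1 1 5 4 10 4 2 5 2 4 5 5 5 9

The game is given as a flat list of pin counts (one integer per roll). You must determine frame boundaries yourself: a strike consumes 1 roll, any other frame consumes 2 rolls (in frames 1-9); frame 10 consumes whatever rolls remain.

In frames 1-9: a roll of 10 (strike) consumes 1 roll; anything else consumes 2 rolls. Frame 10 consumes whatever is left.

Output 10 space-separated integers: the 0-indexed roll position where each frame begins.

Frame 1 starts at roll index 0: rolls=0,10 (sum=10), consumes 2 rolls
Frame 2 starts at roll index 2: rolls=5,3 (sum=8), consumes 2 rolls
Frame 3 starts at roll index 4: rolls=6,1 (sum=7), consumes 2 rolls
Frame 4 starts at roll index 6: rolls=1,1 (sum=2), consumes 2 rolls
Frame 5 starts at roll index 8: rolls=5,4 (sum=9), consumes 2 rolls
Frame 6 starts at roll index 10: roll=10 (strike), consumes 1 roll
Frame 7 starts at roll index 11: rolls=4,2 (sum=6), consumes 2 rolls
Frame 8 starts at roll index 13: rolls=5,2 (sum=7), consumes 2 rolls
Frame 9 starts at roll index 15: rolls=4,5 (sum=9), consumes 2 rolls
Frame 10 starts at roll index 17: 3 remaining rolls

Answer: 0 2 4 6 8 10 11 13 15 17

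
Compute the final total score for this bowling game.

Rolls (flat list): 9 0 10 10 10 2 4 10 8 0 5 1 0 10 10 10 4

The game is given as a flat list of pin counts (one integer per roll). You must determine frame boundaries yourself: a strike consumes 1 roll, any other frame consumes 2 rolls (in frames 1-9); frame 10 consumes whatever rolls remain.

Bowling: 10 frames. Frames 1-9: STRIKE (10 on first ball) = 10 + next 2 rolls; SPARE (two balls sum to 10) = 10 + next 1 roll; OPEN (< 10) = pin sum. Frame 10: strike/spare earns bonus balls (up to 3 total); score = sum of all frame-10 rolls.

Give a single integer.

Frame 1: OPEN (9+0=9). Cumulative: 9
Frame 2: STRIKE. 10 + next two rolls (10+10) = 30. Cumulative: 39
Frame 3: STRIKE. 10 + next two rolls (10+2) = 22. Cumulative: 61
Frame 4: STRIKE. 10 + next two rolls (2+4) = 16. Cumulative: 77
Frame 5: OPEN (2+4=6). Cumulative: 83
Frame 6: STRIKE. 10 + next two rolls (8+0) = 18. Cumulative: 101
Frame 7: OPEN (8+0=8). Cumulative: 109
Frame 8: OPEN (5+1=6). Cumulative: 115
Frame 9: SPARE (0+10=10). 10 + next roll (10) = 20. Cumulative: 135
Frame 10: STRIKE. Sum of all frame-10 rolls (10+10+4) = 24. Cumulative: 159

Answer: 159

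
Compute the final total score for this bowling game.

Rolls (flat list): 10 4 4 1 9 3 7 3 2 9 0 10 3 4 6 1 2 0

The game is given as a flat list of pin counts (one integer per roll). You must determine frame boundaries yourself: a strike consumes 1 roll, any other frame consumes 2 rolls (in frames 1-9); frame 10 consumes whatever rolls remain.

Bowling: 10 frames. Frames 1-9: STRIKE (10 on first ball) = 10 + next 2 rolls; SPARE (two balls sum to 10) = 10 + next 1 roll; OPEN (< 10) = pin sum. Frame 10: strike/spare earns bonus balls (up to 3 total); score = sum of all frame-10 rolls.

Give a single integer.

Frame 1: STRIKE. 10 + next two rolls (4+4) = 18. Cumulative: 18
Frame 2: OPEN (4+4=8). Cumulative: 26
Frame 3: SPARE (1+9=10). 10 + next roll (3) = 13. Cumulative: 39
Frame 4: SPARE (3+7=10). 10 + next roll (3) = 13. Cumulative: 52
Frame 5: OPEN (3+2=5). Cumulative: 57
Frame 6: OPEN (9+0=9). Cumulative: 66
Frame 7: STRIKE. 10 + next two rolls (3+4) = 17. Cumulative: 83
Frame 8: OPEN (3+4=7). Cumulative: 90
Frame 9: OPEN (6+1=7). Cumulative: 97
Frame 10: OPEN. Sum of all frame-10 rolls (2+0) = 2. Cumulative: 99

Answer: 99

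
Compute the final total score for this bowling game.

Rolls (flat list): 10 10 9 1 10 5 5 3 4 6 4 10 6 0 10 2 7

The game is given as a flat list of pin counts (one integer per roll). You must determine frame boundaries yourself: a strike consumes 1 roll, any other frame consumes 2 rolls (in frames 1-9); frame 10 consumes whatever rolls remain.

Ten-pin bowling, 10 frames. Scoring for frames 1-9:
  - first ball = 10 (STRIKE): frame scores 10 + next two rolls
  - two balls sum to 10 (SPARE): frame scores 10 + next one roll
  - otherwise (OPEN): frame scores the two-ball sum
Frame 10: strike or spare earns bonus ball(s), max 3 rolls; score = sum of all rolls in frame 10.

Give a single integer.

Answer: 170

Derivation:
Frame 1: STRIKE. 10 + next two rolls (10+9) = 29. Cumulative: 29
Frame 2: STRIKE. 10 + next two rolls (9+1) = 20. Cumulative: 49
Frame 3: SPARE (9+1=10). 10 + next roll (10) = 20. Cumulative: 69
Frame 4: STRIKE. 10 + next two rolls (5+5) = 20. Cumulative: 89
Frame 5: SPARE (5+5=10). 10 + next roll (3) = 13. Cumulative: 102
Frame 6: OPEN (3+4=7). Cumulative: 109
Frame 7: SPARE (6+4=10). 10 + next roll (10) = 20. Cumulative: 129
Frame 8: STRIKE. 10 + next two rolls (6+0) = 16. Cumulative: 145
Frame 9: OPEN (6+0=6). Cumulative: 151
Frame 10: STRIKE. Sum of all frame-10 rolls (10+2+7) = 19. Cumulative: 170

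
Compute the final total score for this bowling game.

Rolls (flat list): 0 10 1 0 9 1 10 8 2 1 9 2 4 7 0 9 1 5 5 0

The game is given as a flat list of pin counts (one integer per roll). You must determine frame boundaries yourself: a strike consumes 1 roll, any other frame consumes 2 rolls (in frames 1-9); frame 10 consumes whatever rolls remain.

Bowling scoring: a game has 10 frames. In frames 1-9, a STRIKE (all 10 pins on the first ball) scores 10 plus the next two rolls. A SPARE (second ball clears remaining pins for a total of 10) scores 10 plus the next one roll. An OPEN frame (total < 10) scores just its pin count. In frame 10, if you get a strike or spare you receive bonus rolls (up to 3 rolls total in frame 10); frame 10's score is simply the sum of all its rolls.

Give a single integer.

Frame 1: SPARE (0+10=10). 10 + next roll (1) = 11. Cumulative: 11
Frame 2: OPEN (1+0=1). Cumulative: 12
Frame 3: SPARE (9+1=10). 10 + next roll (10) = 20. Cumulative: 32
Frame 4: STRIKE. 10 + next two rolls (8+2) = 20. Cumulative: 52
Frame 5: SPARE (8+2=10). 10 + next roll (1) = 11. Cumulative: 63
Frame 6: SPARE (1+9=10). 10 + next roll (2) = 12. Cumulative: 75
Frame 7: OPEN (2+4=6). Cumulative: 81
Frame 8: OPEN (7+0=7). Cumulative: 88
Frame 9: SPARE (9+1=10). 10 + next roll (5) = 15. Cumulative: 103
Frame 10: SPARE. Sum of all frame-10 rolls (5+5+0) = 10. Cumulative: 113

Answer: 113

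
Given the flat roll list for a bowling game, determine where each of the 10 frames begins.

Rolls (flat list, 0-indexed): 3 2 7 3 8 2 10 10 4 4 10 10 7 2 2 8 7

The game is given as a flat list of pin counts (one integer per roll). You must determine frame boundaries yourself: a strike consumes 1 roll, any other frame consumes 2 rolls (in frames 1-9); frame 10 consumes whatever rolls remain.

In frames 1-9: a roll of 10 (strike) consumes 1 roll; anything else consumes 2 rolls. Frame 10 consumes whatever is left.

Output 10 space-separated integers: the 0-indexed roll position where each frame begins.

Answer: 0 2 4 6 7 8 10 11 12 14

Derivation:
Frame 1 starts at roll index 0: rolls=3,2 (sum=5), consumes 2 rolls
Frame 2 starts at roll index 2: rolls=7,3 (sum=10), consumes 2 rolls
Frame 3 starts at roll index 4: rolls=8,2 (sum=10), consumes 2 rolls
Frame 4 starts at roll index 6: roll=10 (strike), consumes 1 roll
Frame 5 starts at roll index 7: roll=10 (strike), consumes 1 roll
Frame 6 starts at roll index 8: rolls=4,4 (sum=8), consumes 2 rolls
Frame 7 starts at roll index 10: roll=10 (strike), consumes 1 roll
Frame 8 starts at roll index 11: roll=10 (strike), consumes 1 roll
Frame 9 starts at roll index 12: rolls=7,2 (sum=9), consumes 2 rolls
Frame 10 starts at roll index 14: 3 remaining rolls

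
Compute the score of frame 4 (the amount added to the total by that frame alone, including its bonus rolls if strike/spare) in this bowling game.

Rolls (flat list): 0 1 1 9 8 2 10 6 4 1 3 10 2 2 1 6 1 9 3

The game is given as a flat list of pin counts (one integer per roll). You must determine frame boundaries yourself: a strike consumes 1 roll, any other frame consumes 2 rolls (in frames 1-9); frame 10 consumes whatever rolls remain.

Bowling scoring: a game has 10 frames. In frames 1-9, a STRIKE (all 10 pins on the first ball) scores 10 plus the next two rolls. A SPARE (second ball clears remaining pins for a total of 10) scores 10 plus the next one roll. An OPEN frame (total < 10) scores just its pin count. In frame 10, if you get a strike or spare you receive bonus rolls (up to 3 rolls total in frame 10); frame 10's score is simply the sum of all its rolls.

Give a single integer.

Answer: 20

Derivation:
Frame 1: OPEN (0+1=1). Cumulative: 1
Frame 2: SPARE (1+9=10). 10 + next roll (8) = 18. Cumulative: 19
Frame 3: SPARE (8+2=10). 10 + next roll (10) = 20. Cumulative: 39
Frame 4: STRIKE. 10 + next two rolls (6+4) = 20. Cumulative: 59
Frame 5: SPARE (6+4=10). 10 + next roll (1) = 11. Cumulative: 70
Frame 6: OPEN (1+3=4). Cumulative: 74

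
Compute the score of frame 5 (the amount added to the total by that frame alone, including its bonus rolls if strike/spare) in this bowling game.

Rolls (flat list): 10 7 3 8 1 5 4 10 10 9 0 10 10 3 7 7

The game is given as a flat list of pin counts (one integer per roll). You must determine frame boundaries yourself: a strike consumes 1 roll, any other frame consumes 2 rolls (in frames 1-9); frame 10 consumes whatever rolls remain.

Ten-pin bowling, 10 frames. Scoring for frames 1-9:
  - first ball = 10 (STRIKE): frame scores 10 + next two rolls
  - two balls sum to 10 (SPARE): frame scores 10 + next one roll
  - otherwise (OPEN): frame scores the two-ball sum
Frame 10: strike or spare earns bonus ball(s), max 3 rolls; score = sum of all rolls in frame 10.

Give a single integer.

Frame 1: STRIKE. 10 + next two rolls (7+3) = 20. Cumulative: 20
Frame 2: SPARE (7+3=10). 10 + next roll (8) = 18. Cumulative: 38
Frame 3: OPEN (8+1=9). Cumulative: 47
Frame 4: OPEN (5+4=9). Cumulative: 56
Frame 5: STRIKE. 10 + next two rolls (10+9) = 29. Cumulative: 85
Frame 6: STRIKE. 10 + next two rolls (9+0) = 19. Cumulative: 104
Frame 7: OPEN (9+0=9). Cumulative: 113

Answer: 29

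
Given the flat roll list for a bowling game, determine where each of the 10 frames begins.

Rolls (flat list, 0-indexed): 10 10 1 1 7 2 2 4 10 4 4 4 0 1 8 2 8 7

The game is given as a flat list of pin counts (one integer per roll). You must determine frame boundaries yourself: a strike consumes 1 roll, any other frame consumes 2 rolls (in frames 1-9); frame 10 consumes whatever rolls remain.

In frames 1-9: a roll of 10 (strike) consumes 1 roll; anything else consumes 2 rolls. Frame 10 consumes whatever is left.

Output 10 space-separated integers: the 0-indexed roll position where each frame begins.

Frame 1 starts at roll index 0: roll=10 (strike), consumes 1 roll
Frame 2 starts at roll index 1: roll=10 (strike), consumes 1 roll
Frame 3 starts at roll index 2: rolls=1,1 (sum=2), consumes 2 rolls
Frame 4 starts at roll index 4: rolls=7,2 (sum=9), consumes 2 rolls
Frame 5 starts at roll index 6: rolls=2,4 (sum=6), consumes 2 rolls
Frame 6 starts at roll index 8: roll=10 (strike), consumes 1 roll
Frame 7 starts at roll index 9: rolls=4,4 (sum=8), consumes 2 rolls
Frame 8 starts at roll index 11: rolls=4,0 (sum=4), consumes 2 rolls
Frame 9 starts at roll index 13: rolls=1,8 (sum=9), consumes 2 rolls
Frame 10 starts at roll index 15: 3 remaining rolls

Answer: 0 1 2 4 6 8 9 11 13 15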